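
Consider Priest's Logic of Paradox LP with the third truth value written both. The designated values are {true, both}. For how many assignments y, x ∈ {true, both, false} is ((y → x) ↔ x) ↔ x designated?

Of the 9 assignments, 8 give a value in {true, both}.

8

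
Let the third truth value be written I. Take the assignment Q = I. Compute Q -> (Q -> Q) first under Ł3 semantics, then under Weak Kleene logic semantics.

In Ł3: Q -> Q = I -> I = T  [min(1, 1−½+½)]
Q -> (Q -> Q) = I -> T = T
In Weak Kleene logic: Q -> Q = I -> I = I  [any arg is the third value ⇒ result is the third value]
Q -> (Q -> Q) = I -> I = I
They differ because Ł3 and Weak Kleene logic treat I differently under the binary connectives.

T; I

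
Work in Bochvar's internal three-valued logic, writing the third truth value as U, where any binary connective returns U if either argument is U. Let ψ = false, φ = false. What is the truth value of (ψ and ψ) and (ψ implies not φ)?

false

ψ and ψ = false and false = false
not φ = not false = true
ψ implies not φ = false implies true = true
(ψ and ψ) and (ψ implies not φ) = false and true = false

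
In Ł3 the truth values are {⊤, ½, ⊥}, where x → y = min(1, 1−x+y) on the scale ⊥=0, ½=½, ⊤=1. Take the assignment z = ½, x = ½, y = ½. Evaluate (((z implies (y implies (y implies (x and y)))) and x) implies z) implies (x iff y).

⊤

x and y = ½ and ½ = ½
y implies (x and y) = ½ implies ½ = ⊤
y implies (y implies (x and y)) = ½ implies ⊤ = ⊤
z implies (y implies (y implies (x and y))) = ½ implies ⊤ = ⊤
(z implies (y implies (y implies (x and y)))) and x = ⊤ and ½ = ½
((z implies (y implies (y implies (x and y)))) and x) implies z = ½ implies ½ = ⊤
x iff y = ½ iff ½ = ⊤
(((z implies (y implies (y implies (x and y)))) and x) implies z) implies (x iff y) = ⊤ implies ⊤ = ⊤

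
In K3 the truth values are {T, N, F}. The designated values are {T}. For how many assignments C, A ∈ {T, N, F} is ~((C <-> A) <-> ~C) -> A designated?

Of the 9 assignments, 5 give a value in {T}.

5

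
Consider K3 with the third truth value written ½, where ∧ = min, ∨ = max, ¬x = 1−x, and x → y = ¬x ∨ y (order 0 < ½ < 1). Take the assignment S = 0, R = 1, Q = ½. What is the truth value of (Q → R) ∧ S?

Q → R = ½ → 1 = 1  [¬½ ∨ 1]
(Q → R) ∧ S = 1 ∧ 0 = 0

0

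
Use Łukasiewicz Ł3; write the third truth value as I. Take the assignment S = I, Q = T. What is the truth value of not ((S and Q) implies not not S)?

F

S and Q = I and T = I
not S = not I = I
not not S = not I = I
(S and Q) implies not not S = I implies I = T
not ((S and Q) implies not not S) = not T = F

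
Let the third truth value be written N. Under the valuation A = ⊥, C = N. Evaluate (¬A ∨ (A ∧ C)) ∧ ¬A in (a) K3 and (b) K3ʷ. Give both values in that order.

In K3: ¬A = ¬⊥ = ⊤
A ∧ C = ⊥ ∧ N = ⊥
¬A ∨ (A ∧ C) = ⊤ ∨ ⊥ = ⊤
¬A = ¬⊥ = ⊤
(¬A ∨ (A ∧ C)) ∧ ¬A = ⊤ ∧ ⊤ = ⊤
In K3ʷ: ¬A = ¬⊥ = ⊤
A ∧ C = ⊥ ∧ N = N
¬A ∨ (A ∧ C) = ⊤ ∨ N = N
¬A = ¬⊥ = ⊤
(¬A ∨ (A ∧ C)) ∧ ¬A = N ∧ ⊤ = N
They differ because K3 and K3ʷ treat N differently under the binary connectives.

⊤; N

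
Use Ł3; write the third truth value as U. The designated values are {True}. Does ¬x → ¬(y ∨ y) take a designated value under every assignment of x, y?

Countermodel: x=U, y=True gives U, which is not designated.

No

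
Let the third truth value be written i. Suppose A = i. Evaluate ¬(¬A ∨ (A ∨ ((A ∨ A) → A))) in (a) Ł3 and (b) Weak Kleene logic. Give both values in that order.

In Ł3: ¬A = ¬i = i
A ∨ A = i ∨ i = i
(A ∨ A) → A = i → i = ⊤  [min(1, 1−½+½)]
A ∨ ((A ∨ A) → A) = i ∨ ⊤ = ⊤
¬A ∨ (A ∨ ((A ∨ A) → A)) = i ∨ ⊤ = ⊤
¬(¬A ∨ (A ∨ ((A ∨ A) → A))) = ¬⊤ = ⊥
In Weak Kleene logic: ¬A = ¬i = i
A ∨ A = i ∨ i = i
(A ∨ A) → A = i → i = i  [any arg is the third value ⇒ result is the third value]
A ∨ ((A ∨ A) → A) = i ∨ i = i
¬A ∨ (A ∨ ((A ∨ A) → A)) = i ∨ i = i
¬(¬A ∨ (A ∨ ((A ∨ A) → A))) = ¬i = i
They differ because Ł3 and Weak Kleene logic treat i differently under the binary connectives.

⊥; i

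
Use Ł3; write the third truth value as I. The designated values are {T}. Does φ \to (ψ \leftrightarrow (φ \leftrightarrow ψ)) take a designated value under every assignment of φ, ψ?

Yes

Every assignment of φ, ψ over {T, I, F} gives a value in {T}.
In particular, with φ=I, ψ=I: φ \to (ψ \leftrightarrow (φ \leftrightarrow ψ)) = T.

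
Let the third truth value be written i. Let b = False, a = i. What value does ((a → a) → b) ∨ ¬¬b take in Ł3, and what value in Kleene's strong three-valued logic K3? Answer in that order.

False; i

In Ł3: a → a = i → i = True
(a → a) → b = True → False = False
¬b = ¬False = True
¬¬b = ¬True = False
((a → a) → b) ∨ ¬¬b = False ∨ False = False
In Kleene's strong three-valued logic K3: a → a = i → i = i  [¬i ∨ i]
(a → a) → b = i → False = i
¬b = ¬False = True
¬¬b = ¬True = False
((a → a) → b) ∨ ¬¬b = i ∨ False = i
They differ because Ł3 and Kleene's strong three-valued logic K3 treat i differently under implication.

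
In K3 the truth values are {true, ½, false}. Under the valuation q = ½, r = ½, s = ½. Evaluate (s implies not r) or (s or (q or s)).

not r = not ½ = ½
s implies not r = ½ implies ½ = ½  [not ½ or ½]
q or s = ½ or ½ = ½
s or (q or s) = ½ or ½ = ½
(s implies not r) or (s or (q or s)) = ½ or ½ = ½

½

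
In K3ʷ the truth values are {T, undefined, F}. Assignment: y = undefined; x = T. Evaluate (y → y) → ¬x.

y → y = undefined → undefined = undefined  [any arg is the third value ⇒ result is the third value]
¬x = ¬T = F
(y → y) → ¬x = undefined → F = undefined

undefined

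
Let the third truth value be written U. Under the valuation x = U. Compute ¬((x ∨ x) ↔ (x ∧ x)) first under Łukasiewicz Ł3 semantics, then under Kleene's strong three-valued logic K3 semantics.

In Łukasiewicz Ł3: x ∨ x = U ∨ U = U
x ∧ x = U ∧ U = U
(x ∨ x) ↔ (x ∧ x) = U ↔ U = ⊤  [1 − |½−½|]
¬((x ∨ x) ↔ (x ∧ x)) = ¬⊤ = ⊥
In Kleene's strong three-valued logic K3: x ∨ x = U ∨ U = U
x ∧ x = U ∧ U = U
(x ∨ x) ↔ (x ∧ x) = U ↔ U = U
¬((x ∨ x) ↔ (x ∧ x)) = ¬U = U
They differ because Łukasiewicz Ł3 and Kleene's strong three-valued logic K3 treat U differently under implication.

⊥; U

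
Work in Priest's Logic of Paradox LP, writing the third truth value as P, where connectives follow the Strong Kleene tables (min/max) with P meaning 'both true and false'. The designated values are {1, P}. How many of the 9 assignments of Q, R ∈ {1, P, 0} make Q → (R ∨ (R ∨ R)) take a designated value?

Of the 9 assignments, 8 give a value in {1, P}.

8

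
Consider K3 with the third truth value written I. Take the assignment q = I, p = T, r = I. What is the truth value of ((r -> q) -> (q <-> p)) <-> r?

r -> q = I -> I = I  [~I | I]
q <-> p = I <-> T = I
(r -> q) -> (q <-> p) = I -> I = I
((r -> q) -> (q <-> p)) <-> r = I <-> I = I

I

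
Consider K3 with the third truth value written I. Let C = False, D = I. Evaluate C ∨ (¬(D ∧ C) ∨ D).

D ∧ C = I ∧ False = False
¬(D ∧ C) = ¬False = True
¬(D ∧ C) ∨ D = True ∨ I = True
C ∨ (¬(D ∧ C) ∨ D) = False ∨ True = True

True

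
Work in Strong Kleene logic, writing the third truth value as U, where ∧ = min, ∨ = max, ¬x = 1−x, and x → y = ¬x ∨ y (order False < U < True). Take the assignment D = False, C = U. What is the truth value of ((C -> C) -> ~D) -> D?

C -> C = U -> U = U  [~U | U]
~D = ~False = True
(C -> C) -> ~D = U -> True = True
((C -> C) -> ~D) -> D = True -> False = False

False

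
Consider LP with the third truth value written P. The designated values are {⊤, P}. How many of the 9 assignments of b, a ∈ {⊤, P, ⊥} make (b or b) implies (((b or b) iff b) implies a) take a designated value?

Of the 9 assignments, 8 give a value in {⊤, P}.

8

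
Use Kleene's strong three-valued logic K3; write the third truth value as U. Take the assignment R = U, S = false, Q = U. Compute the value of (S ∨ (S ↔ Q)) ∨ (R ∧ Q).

S ↔ Q = false ↔ U = U
S ∨ (S ↔ Q) = false ∨ U = U
R ∧ Q = U ∧ U = U
(S ∨ (S ↔ Q)) ∨ (R ∧ Q) = U ∨ U = U

U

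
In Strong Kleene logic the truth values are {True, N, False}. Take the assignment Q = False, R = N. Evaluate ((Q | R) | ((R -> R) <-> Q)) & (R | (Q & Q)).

N

Q | R = False | N = N
R -> R = N -> N = N  [~N | N]
(R -> R) <-> Q = N <-> False = N
(Q | R) | ((R -> R) <-> Q) = N | N = N
Q & Q = False & False = False
R | (Q & Q) = N | False = N
((Q | R) | ((R -> R) <-> Q)) & (R | (Q & Q)) = N & N = N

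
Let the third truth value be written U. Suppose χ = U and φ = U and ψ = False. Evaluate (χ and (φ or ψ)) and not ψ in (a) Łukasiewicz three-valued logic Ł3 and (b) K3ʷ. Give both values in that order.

U; U

In Łukasiewicz three-valued logic Ł3: φ or ψ = U or False = U
χ and (φ or ψ) = U and U = U
not ψ = not False = True
(χ and (φ or ψ)) and not ψ = U and True = U
In K3ʷ: φ or ψ = U or False = U
χ and (φ or ψ) = U and U = U
not ψ = not False = True
(χ and (φ or ψ)) and not ψ = U and True = U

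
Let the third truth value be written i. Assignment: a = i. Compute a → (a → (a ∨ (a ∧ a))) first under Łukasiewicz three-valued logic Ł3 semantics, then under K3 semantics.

true; i

In Łukasiewicz three-valued logic Ł3: a ∧ a = i ∧ i = i
a ∨ (a ∧ a) = i ∨ i = i
a → (a ∨ (a ∧ a)) = i → i = true  [min(1, 1−½+½)]
a → (a → (a ∨ (a ∧ a))) = i → true = true
In K3: a ∧ a = i ∧ i = i
a ∨ (a ∧ a) = i ∨ i = i
a → (a ∨ (a ∧ a)) = i → i = i  [¬i ∨ i]
a → (a → (a ∨ (a ∧ a))) = i → i = i
They differ because Łukasiewicz three-valued logic Ł3 and K3 treat i differently under implication.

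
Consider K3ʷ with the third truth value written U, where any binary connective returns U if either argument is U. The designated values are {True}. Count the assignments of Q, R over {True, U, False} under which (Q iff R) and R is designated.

Designated under: (Q=True, R=True).

1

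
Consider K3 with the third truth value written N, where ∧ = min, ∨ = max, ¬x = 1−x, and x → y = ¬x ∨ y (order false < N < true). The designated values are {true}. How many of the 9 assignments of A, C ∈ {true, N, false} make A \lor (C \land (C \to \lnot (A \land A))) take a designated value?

4

Designated under: (A=true, C=true); (A=true, C=N); (A=true, C=false); (A=false, C=true).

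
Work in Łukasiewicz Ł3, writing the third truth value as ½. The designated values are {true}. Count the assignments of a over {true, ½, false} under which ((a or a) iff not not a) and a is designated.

a=true: true ✓
a=½: ½ ·
a=false: false ·

1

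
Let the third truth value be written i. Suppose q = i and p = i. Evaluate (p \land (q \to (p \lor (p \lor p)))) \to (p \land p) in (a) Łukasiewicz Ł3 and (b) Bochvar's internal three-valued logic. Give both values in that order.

⊤; i

In Łukasiewicz Ł3: p \lor p = i \lor i = i
p \lor (p \lor p) = i \lor i = i
q \to (p \lor (p \lor p)) = i \to i = ⊤  [min(1, 1−½+½)]
p \land (q \to (p \lor (p \lor p))) = i \land ⊤ = i
p \land p = i \land i = i
(p \land (q \to (p \lor (p \lor p)))) \to (p \land p) = i \to i = ⊤
In Bochvar's internal three-valued logic: p \lor p = i \lor i = i
p \lor (p \lor p) = i \lor i = i
q \to (p \lor (p \lor p)) = i \to i = i  [any arg is the third value ⇒ result is the third value]
p \land (q \to (p \lor (p \lor p))) = i \land i = i
p \land p = i \land i = i
(p \land (q \to (p \lor (p \lor p)))) \to (p \land p) = i \to i = i
They differ because Łukasiewicz Ł3 and Bochvar's internal three-valued logic treat i differently under the binary connectives.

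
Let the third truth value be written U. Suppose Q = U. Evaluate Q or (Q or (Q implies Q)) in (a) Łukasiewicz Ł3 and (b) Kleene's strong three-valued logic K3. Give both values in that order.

True; U

In Łukasiewicz Ł3: Q implies Q = U implies U = True
Q or (Q implies Q) = U or True = True
Q or (Q or (Q implies Q)) = U or True = True
In Kleene's strong three-valued logic K3: Q implies Q = U implies U = U  [not U or U]
Q or (Q implies Q) = U or U = U
Q or (Q or (Q implies Q)) = U or U = U
They differ because Łukasiewicz Ł3 and Kleene's strong three-valued logic K3 treat U differently under implication.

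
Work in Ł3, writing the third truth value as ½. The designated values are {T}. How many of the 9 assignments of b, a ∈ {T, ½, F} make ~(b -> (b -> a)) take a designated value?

Designated under: (b=T, a=F).

1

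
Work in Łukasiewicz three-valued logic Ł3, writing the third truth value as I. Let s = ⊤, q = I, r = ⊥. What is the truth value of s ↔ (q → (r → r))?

⊤

r → r = ⊥ → ⊥ = ⊤
q → (r → r) = I → ⊤ = ⊤  [min(1, 1−½+1)]
s ↔ (q → (r → r)) = ⊤ ↔ ⊤ = ⊤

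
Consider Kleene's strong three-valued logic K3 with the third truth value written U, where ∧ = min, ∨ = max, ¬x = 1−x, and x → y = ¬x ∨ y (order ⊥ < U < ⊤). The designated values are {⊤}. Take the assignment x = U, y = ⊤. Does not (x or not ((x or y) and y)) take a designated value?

x or y = U or ⊤ = ⊤
(x or y) and y = ⊤ and ⊤ = ⊤
not ((x or y) and y) = not ⊤ = ⊥
x or not ((x or y) and y) = U or ⊥ = U
not (x or not ((x or y) and y)) = not U = U
U ∉ {⊤}.

No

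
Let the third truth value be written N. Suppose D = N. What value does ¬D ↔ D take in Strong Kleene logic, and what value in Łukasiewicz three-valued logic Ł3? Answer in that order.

In Strong Kleene logic: ¬D = ¬N = N
¬D ↔ D = N ↔ N = N
In Łukasiewicz three-valued logic Ł3: ¬D = ¬N = N
¬D ↔ D = N ↔ N = 1
They differ because Strong Kleene logic and Łukasiewicz three-valued logic Ł3 treat N differently under implication.

N; 1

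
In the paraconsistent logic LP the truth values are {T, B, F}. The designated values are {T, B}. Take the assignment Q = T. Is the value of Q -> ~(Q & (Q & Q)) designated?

Q & Q = T & T = T
Q & (Q & Q) = T & T = T
~(Q & (Q & Q)) = ~T = F
Q -> ~(Q & (Q & Q)) = T -> F = F
F ∉ {T, B}.

No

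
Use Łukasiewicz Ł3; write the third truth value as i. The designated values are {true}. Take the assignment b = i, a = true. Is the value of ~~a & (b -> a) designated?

Yes

~a = ~true = false
~~a = ~false = true
b -> a = i -> true = true  [min(1, 1−½+1)]
~~a & (b -> a) = true & true = true
true ∈ {true}.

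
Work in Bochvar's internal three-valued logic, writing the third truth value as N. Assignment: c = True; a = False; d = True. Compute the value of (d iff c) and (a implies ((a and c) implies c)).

d iff c = True iff True = True
a and c = False and True = False
(a and c) implies c = False implies True = True
a implies ((a and c) implies c) = False implies True = True
(d iff c) and (a implies ((a and c) implies c)) = True and True = True

True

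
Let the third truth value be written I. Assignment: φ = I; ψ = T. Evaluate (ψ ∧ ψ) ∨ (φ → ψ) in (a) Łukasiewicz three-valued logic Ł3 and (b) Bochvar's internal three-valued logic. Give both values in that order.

In Łukasiewicz three-valued logic Ł3: ψ ∧ ψ = T ∧ T = T
φ → ψ = I → T = T
(ψ ∧ ψ) ∨ (φ → ψ) = T ∨ T = T
In Bochvar's internal three-valued logic: ψ ∧ ψ = T ∧ T = T
φ → ψ = I → T = I  [any arg is the third value ⇒ result is the third value]
(ψ ∧ ψ) ∨ (φ → ψ) = T ∨ I = I
They differ because Łukasiewicz three-valued logic Ł3 and Bochvar's internal three-valued logic treat I differently under the binary connectives.

T; I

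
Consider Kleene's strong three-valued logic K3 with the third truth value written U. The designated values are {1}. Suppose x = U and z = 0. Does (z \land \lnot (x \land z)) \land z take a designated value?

x \land z = U \land 0 = 0
\lnot (x \land z) = \lnot 0 = 1
z \land \lnot (x \land z) = 0 \land 1 = 0
(z \land \lnot (x \land z)) \land z = 0 \land 0 = 0
0 ∉ {1}.

No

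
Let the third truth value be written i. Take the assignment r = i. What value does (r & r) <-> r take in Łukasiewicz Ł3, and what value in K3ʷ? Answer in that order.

T; i

In Łukasiewicz Ł3: r & r = i & i = i
(r & r) <-> r = i <-> i = T  [1 − |½−½|]
In K3ʷ: r & r = i & i = i
(r & r) <-> r = i <-> i = i
They differ because Łukasiewicz Ł3 and K3ʷ treat i differently under the binary connectives.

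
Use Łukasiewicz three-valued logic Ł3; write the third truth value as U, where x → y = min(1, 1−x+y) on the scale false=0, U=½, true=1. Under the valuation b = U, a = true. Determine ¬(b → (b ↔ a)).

b ↔ a = U ↔ true = U  [1 − |½−1|]
b → (b ↔ a) = U → U = true
¬(b → (b ↔ a)) = ¬true = false

false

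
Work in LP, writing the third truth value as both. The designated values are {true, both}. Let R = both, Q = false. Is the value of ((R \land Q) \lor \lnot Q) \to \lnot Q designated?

R \land Q = both \land false = false
\lnot Q = \lnot false = true
(R \land Q) \lor \lnot Q = false \lor true = true
\lnot Q = \lnot false = true
((R \land Q) \lor \lnot Q) \to \lnot Q = true \to true = true
true ∈ {true, both}.

Yes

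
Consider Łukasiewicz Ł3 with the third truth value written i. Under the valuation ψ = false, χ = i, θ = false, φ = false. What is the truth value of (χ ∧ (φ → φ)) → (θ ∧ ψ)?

i

φ → φ = false → false = true
χ ∧ (φ → φ) = i ∧ true = i
θ ∧ ψ = false ∧ false = false
(χ ∧ (φ → φ)) → (θ ∧ ψ) = i → false = i  [min(1, 1−½+0)]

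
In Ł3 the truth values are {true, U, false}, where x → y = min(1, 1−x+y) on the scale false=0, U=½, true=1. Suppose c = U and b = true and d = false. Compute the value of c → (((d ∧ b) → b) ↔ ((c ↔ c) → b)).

true

d ∧ b = false ∧ true = false
(d ∧ b) → b = false → true = true
c ↔ c = U ↔ U = true  [1 − |½−½|]
(c ↔ c) → b = true → true = true
((d ∧ b) → b) ↔ ((c ↔ c) → b) = true ↔ true = true
c → (((d ∧ b) → b) ↔ ((c ↔ c) → b)) = U → true = true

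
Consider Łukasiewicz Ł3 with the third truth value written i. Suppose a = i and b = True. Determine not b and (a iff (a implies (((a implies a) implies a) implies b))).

False

not b = not True = False
a implies a = i implies i = True
(a implies a) implies a = True implies i = i
((a implies a) implies a) implies b = i implies True = True
a implies (((a implies a) implies a) implies b) = i implies True = True
a iff (a implies (((a implies a) implies a) implies b)) = i iff True = i
not b and (a iff (a implies (((a implies a) implies a) implies b))) = False and i = False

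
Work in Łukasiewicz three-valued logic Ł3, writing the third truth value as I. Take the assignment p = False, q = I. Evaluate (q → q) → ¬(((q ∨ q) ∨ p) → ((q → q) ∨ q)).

q → q = I → I = True  [min(1, 1−½+½)]
q ∨ q = I ∨ I = I
(q ∨ q) ∨ p = I ∨ False = I
q → q = I → I = True
(q → q) ∨ q = True ∨ I = True
((q ∨ q) ∨ p) → ((q → q) ∨ q) = I → True = True
¬(((q ∨ q) ∨ p) → ((q → q) ∨ q)) = ¬True = False
(q → q) → ¬(((q ∨ q) ∨ p) → ((q → q) ∨ q)) = True → False = False

False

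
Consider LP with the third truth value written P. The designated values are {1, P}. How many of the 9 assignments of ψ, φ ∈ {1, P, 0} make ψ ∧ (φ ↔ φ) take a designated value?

Of the 9 assignments, 6 give a value in {1, P}.

6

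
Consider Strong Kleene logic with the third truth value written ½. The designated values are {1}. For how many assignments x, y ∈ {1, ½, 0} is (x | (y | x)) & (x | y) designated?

5

Of the 9 assignments, 5 give a value in {1}.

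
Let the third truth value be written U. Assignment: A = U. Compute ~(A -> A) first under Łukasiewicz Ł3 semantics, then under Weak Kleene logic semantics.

0; U

In Łukasiewicz Ł3: A -> A = U -> U = 1  [min(1, 1−½+½)]
~(A -> A) = ~1 = 0
In Weak Kleene logic: A -> A = U -> U = U  [any arg is the third value ⇒ result is the third value]
~(A -> A) = ~U = U
They differ because Łukasiewicz Ł3 and Weak Kleene logic treat U differently under the binary connectives.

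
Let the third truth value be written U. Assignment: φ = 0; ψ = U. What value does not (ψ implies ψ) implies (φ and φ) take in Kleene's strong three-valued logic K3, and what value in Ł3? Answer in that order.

In Kleene's strong three-valued logic K3: ψ implies ψ = U implies U = U
not (ψ implies ψ) = not U = U
φ and φ = 0 and 0 = 0
not (ψ implies ψ) implies (φ and φ) = U implies 0 = U
In Ł3: ψ implies ψ = U implies U = 1
not (ψ implies ψ) = not 1 = 0
φ and φ = 0 and 0 = 0
not (ψ implies ψ) implies (φ and φ) = 0 implies 0 = 1
They differ because Kleene's strong three-valued logic K3 and Ł3 treat U differently under implication.

U; 1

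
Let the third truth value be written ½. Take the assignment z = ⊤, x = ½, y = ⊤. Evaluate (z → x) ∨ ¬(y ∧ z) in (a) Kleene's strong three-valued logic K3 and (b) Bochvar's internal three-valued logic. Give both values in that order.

In Kleene's strong three-valued logic K3: z → x = ⊤ → ½ = ½  [¬⊤ ∨ ½]
y ∧ z = ⊤ ∧ ⊤ = ⊤
¬(y ∧ z) = ¬⊤ = ⊥
(z → x) ∨ ¬(y ∧ z) = ½ ∨ ⊥ = ½
In Bochvar's internal three-valued logic: z → x = ⊤ → ½ = ½  [any arg is the third value ⇒ result is the third value]
y ∧ z = ⊤ ∧ ⊤ = ⊤
¬(y ∧ z) = ¬⊤ = ⊥
(z → x) ∨ ¬(y ∧ z) = ½ ∨ ⊥ = ½

½; ½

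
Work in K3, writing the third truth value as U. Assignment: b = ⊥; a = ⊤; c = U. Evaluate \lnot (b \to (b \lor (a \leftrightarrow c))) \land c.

⊥

a \leftrightarrow c = ⊤ \leftrightarrow U = U
b \lor (a \leftrightarrow c) = ⊥ \lor U = U
b \to (b \lor (a \leftrightarrow c)) = ⊥ \to U = ⊤  [\lnot ⊥ \lor U]
\lnot (b \to (b \lor (a \leftrightarrow c))) = \lnot ⊤ = ⊥
\lnot (b \to (b \lor (a \leftrightarrow c))) \land c = ⊥ \land U = ⊥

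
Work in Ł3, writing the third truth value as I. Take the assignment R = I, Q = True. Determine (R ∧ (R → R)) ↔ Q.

I

R → R = I → I = True
R ∧ (R → R) = I ∧ True = I
(R ∧ (R → R)) ↔ Q = I ↔ True = I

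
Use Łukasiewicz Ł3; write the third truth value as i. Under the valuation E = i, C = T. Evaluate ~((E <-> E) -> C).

E <-> E = i <-> i = T  [1 − |½−½|]
(E <-> E) -> C = T -> T = T
~((E <-> E) -> C) = ~T = F

F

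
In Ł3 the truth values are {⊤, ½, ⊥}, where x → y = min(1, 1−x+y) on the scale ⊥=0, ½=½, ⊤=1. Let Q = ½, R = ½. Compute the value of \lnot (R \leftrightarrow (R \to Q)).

½

R \to Q = ½ \to ½ = ⊤  [min(1, 1−½+½)]
R \leftrightarrow (R \to Q) = ½ \leftrightarrow ⊤ = ½
\lnot (R \leftrightarrow (R \to Q)) = \lnot ½ = ½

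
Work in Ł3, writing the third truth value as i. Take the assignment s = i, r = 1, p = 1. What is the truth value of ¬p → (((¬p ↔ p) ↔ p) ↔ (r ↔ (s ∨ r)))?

1

¬p = ¬1 = 0
¬p = ¬1 = 0
¬p ↔ p = 0 ↔ 1 = 0
(¬p ↔ p) ↔ p = 0 ↔ 1 = 0
s ∨ r = i ∨ 1 = 1
r ↔ (s ∨ r) = 1 ↔ 1 = 1
((¬p ↔ p) ↔ p) ↔ (r ↔ (s ∨ r)) = 0 ↔ 1 = 0
¬p → (((¬p ↔ p) ↔ p) ↔ (r ↔ (s ∨ r))) = 0 → 0 = 1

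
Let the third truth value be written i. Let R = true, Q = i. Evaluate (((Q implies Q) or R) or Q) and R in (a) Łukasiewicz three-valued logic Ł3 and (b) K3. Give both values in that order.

In Łukasiewicz three-valued logic Ł3: Q implies Q = i implies i = true
(Q implies Q) or R = true or true = true
((Q implies Q) or R) or Q = true or i = true
(((Q implies Q) or R) or Q) and R = true and true = true
In K3: Q implies Q = i implies i = i
(Q implies Q) or R = i or true = true
((Q implies Q) or R) or Q = true or i = true
(((Q implies Q) or R) or Q) and R = true and true = true

true; true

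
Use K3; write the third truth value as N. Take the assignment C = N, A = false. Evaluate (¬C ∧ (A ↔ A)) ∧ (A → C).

N

¬C = ¬N = N
A ↔ A = false ↔ false = true
¬C ∧ (A ↔ A) = N ∧ true = N
A → C = false → N = true  [¬false ∨ N]
(¬C ∧ (A ↔ A)) ∧ (A → C) = N ∧ true = N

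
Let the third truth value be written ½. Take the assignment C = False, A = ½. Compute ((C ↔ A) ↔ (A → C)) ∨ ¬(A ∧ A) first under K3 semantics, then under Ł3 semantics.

In K3: C ↔ A = False ↔ ½ = ½
A → C = ½ → False = ½  [¬½ ∨ False]
(C ↔ A) ↔ (A → C) = ½ ↔ ½ = ½
A ∧ A = ½ ∧ ½ = ½
¬(A ∧ A) = ¬½ = ½
((C ↔ A) ↔ (A → C)) ∨ ¬(A ∧ A) = ½ ∨ ½ = ½
In Ł3: C ↔ A = False ↔ ½ = ½  [1 − |0−½|]
A → C = ½ → False = ½
(C ↔ A) ↔ (A → C) = ½ ↔ ½ = True
A ∧ A = ½ ∧ ½ = ½
¬(A ∧ A) = ¬½ = ½
((C ↔ A) ↔ (A → C)) ∨ ¬(A ∧ A) = True ∨ ½ = True
They differ because K3 and Ł3 treat ½ differently under implication.

½; True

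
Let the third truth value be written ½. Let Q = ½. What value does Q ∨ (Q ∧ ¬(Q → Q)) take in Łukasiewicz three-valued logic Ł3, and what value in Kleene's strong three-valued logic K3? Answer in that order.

½; ½

In Łukasiewicz three-valued logic Ł3: Q → Q = ½ → ½ = T
¬(Q → Q) = ¬T = F
Q ∧ ¬(Q → Q) = ½ ∧ F = F
Q ∨ (Q ∧ ¬(Q → Q)) = ½ ∨ F = ½
In Kleene's strong three-valued logic K3: Q → Q = ½ → ½ = ½  [¬½ ∨ ½]
¬(Q → Q) = ¬½ = ½
Q ∧ ¬(Q → Q) = ½ ∧ ½ = ½
Q ∨ (Q ∧ ¬(Q → Q)) = ½ ∨ ½ = ½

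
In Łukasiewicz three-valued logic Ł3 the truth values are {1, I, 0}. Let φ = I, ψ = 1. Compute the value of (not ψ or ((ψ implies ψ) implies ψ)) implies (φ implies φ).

not ψ = not 1 = 0
ψ implies ψ = 1 implies 1 = 1
(ψ implies ψ) implies ψ = 1 implies 1 = 1
not ψ or ((ψ implies ψ) implies ψ) = 0 or 1 = 1
φ implies φ = I implies I = 1
(not ψ or ((ψ implies ψ) implies ψ)) implies (φ implies φ) = 1 implies 1 = 1

1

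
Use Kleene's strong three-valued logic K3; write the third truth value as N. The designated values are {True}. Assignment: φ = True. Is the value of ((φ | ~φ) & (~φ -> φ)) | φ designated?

~φ = ~True = False
φ | ~φ = True | False = True
~φ = ~True = False
~φ -> φ = False -> True = True
(φ | ~φ) & (~φ -> φ) = True & True = True
((φ | ~φ) & (~φ -> φ)) | φ = True | True = True
True ∈ {True}.

Yes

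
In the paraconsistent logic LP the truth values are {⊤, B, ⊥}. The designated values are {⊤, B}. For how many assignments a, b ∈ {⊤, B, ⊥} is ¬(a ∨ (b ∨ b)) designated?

Designated under: (a=B, b=B); (a=B, b=⊥); (a=⊥, b=B); (a=⊥, b=⊥).

4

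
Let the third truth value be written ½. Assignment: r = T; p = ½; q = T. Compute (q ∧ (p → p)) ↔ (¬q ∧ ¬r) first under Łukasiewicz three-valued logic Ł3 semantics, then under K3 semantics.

In Łukasiewicz three-valued logic Ł3: p → p = ½ → ½ = T  [min(1, 1−½+½)]
q ∧ (p → p) = T ∧ T = T
¬q = ¬T = F
¬r = ¬T = F
¬q ∧ ¬r = F ∧ F = F
(q ∧ (p → p)) ↔ (¬q ∧ ¬r) = T ↔ F = F
In K3: p → p = ½ → ½ = ½  [¬½ ∨ ½]
q ∧ (p → p) = T ∧ ½ = ½
¬q = ¬T = F
¬r = ¬T = F
¬q ∧ ¬r = F ∧ F = F
(q ∧ (p → p)) ↔ (¬q ∧ ¬r) = ½ ↔ F = ½
They differ because Łukasiewicz three-valued logic Ł3 and K3 treat ½ differently under implication.

F; ½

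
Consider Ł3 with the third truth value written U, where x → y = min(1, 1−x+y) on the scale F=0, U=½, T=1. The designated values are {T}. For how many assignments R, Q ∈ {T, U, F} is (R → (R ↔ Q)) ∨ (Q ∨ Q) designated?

7

Of the 9 assignments, 7 give a value in {T}.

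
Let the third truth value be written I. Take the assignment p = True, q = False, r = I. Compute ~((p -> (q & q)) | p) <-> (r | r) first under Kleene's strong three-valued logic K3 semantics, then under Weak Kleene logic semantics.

In Kleene's strong three-valued logic K3: q & q = False & False = False
p -> (q & q) = True -> False = False
(p -> (q & q)) | p = False | True = True
~((p -> (q & q)) | p) = ~True = False
r | r = I | I = I
~((p -> (q & q)) | p) <-> (r | r) = False <-> I = I
In Weak Kleene logic: q & q = False & False = False
p -> (q & q) = True -> False = False
(p -> (q & q)) | p = False | True = True
~((p -> (q & q)) | p) = ~True = False
r | r = I | I = I
~((p -> (q & q)) | p) <-> (r | r) = False <-> I = I

I; I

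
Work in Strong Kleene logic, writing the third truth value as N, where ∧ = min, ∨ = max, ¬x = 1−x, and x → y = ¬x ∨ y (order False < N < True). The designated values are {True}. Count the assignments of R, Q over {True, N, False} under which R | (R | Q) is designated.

5

Of the 9 assignments, 5 give a value in {True}.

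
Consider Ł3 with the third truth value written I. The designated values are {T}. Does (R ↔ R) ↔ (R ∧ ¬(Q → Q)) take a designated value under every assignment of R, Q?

No

Countermodel: R=T, Q=T gives F, which is not designated.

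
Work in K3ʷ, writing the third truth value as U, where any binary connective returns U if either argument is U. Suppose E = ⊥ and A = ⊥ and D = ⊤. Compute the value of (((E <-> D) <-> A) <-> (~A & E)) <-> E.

⊤

E <-> D = ⊥ <-> ⊤ = ⊥
(E <-> D) <-> A = ⊥ <-> ⊥ = ⊤
~A = ~⊥ = ⊤
~A & E = ⊤ & ⊥ = ⊥
((E <-> D) <-> A) <-> (~A & E) = ⊤ <-> ⊥ = ⊥
(((E <-> D) <-> A) <-> (~A & E)) <-> E = ⊥ <-> ⊥ = ⊤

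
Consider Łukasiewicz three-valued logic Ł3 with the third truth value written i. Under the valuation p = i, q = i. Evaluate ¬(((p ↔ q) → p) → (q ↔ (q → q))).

False

p ↔ q = i ↔ i = True
(p ↔ q) → p = True → i = i
q → q = i → i = True
q ↔ (q → q) = i ↔ True = i
((p ↔ q) → p) → (q ↔ (q → q)) = i → i = True
¬(((p ↔ q) → p) → (q ↔ (q → q))) = ¬True = False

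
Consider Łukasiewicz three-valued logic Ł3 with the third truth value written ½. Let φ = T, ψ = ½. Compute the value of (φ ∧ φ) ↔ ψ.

φ ∧ φ = T ∧ T = T
(φ ∧ φ) ↔ ψ = T ↔ ½ = ½  [1 − |1−½|]

½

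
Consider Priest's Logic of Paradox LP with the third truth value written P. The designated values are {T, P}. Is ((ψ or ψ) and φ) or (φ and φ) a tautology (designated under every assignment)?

Countermodel: ψ=T, φ=F gives F, which is not designated.

No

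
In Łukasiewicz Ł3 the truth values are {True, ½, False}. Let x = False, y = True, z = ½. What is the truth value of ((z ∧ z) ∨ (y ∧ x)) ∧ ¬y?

z ∧ z = ½ ∧ ½ = ½
y ∧ x = True ∧ False = False
(z ∧ z) ∨ (y ∧ x) = ½ ∨ False = ½
¬y = ¬True = False
((z ∧ z) ∨ (y ∧ x)) ∧ ¬y = ½ ∧ False = False

False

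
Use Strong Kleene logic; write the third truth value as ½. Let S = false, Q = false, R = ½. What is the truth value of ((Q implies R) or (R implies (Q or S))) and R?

Q implies R = false implies ½ = true  [not false or ½]
Q or S = false or false = false
R implies (Q or S) = ½ implies false = ½
(Q implies R) or (R implies (Q or S)) = true or ½ = true
((Q implies R) or (R implies (Q or S))) and R = true and ½ = ½

½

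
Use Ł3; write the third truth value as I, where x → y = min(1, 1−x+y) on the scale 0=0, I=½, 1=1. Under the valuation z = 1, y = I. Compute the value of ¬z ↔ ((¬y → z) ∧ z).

¬z = ¬1 = 0
¬y = ¬I = I
¬y → z = I → 1 = 1  [min(1, 1−½+1)]
(¬y → z) ∧ z = 1 ∧ 1 = 1
¬z ↔ ((¬y → z) ∧ z) = 0 ↔ 1 = 0

0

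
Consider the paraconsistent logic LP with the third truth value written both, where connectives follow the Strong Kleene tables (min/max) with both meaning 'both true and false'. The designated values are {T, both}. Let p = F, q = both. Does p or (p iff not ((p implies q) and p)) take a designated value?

No

p implies q = F implies both = T  [not F or both]
(p implies q) and p = T and F = F
not ((p implies q) and p) = not F = T
p iff not ((p implies q) and p) = F iff T = F
p or (p iff not ((p implies q) and p)) = F or F = F
F ∉ {T, both}.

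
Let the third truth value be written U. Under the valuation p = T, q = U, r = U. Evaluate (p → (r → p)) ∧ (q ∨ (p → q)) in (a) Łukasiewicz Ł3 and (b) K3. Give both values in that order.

U; U

In Łukasiewicz Ł3: r → p = U → T = T
p → (r → p) = T → T = T
p → q = T → U = U
q ∨ (p → q) = U ∨ U = U
(p → (r → p)) ∧ (q ∨ (p → q)) = T ∧ U = U
In K3: r → p = U → T = T  [¬U ∨ T]
p → (r → p) = T → T = T
p → q = T → U = U
q ∨ (p → q) = U ∨ U = U
(p → (r → p)) ∧ (q ∨ (p → q)) = T ∧ U = U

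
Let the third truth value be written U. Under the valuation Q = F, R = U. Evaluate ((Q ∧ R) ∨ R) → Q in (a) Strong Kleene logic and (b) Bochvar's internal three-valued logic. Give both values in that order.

U; U

In Strong Kleene logic: Q ∧ R = F ∧ U = F
(Q ∧ R) ∨ R = F ∨ U = U
((Q ∧ R) ∨ R) → Q = U → F = U  [¬U ∨ F]
In Bochvar's internal three-valued logic: Q ∧ R = F ∧ U = U
(Q ∧ R) ∨ R = U ∨ U = U
((Q ∧ R) ∨ R) → Q = U → F = U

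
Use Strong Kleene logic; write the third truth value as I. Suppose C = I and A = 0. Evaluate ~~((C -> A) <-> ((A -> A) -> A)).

I

C -> A = I -> 0 = I  [~I | 0]
A -> A = 0 -> 0 = 1
(A -> A) -> A = 1 -> 0 = 0
(C -> A) <-> ((A -> A) -> A) = I <-> 0 = I
~((C -> A) <-> ((A -> A) -> A)) = ~I = I
~~((C -> A) <-> ((A -> A) -> A)) = ~I = I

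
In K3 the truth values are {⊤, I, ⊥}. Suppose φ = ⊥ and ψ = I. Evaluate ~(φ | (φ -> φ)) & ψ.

⊥

φ -> φ = ⊥ -> ⊥ = ⊤
φ | (φ -> φ) = ⊥ | ⊤ = ⊤
~(φ | (φ -> φ)) = ~⊤ = ⊥
~(φ | (φ -> φ)) & ψ = ⊥ & I = ⊥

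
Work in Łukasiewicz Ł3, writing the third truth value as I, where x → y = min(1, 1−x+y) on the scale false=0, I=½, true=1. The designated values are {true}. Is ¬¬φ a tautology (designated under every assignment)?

Countermodel: φ=I gives I, which is not designated.

No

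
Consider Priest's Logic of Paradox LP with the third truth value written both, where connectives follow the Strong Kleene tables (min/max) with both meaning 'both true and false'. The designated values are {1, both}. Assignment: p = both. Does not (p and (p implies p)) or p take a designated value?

Yes

p implies p = both implies both = both  [not both or both]
p and (p implies p) = both and both = both
not (p and (p implies p)) = not both = both
not (p and (p implies p)) or p = both or both = both
both ∈ {1, both}.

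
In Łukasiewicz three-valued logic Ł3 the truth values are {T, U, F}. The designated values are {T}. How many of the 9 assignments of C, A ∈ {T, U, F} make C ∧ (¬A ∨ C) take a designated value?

Designated under: (C=T, A=T); (C=T, A=U); (C=T, A=F).

3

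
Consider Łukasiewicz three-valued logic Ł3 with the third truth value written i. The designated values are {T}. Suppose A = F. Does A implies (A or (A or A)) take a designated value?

Yes

A or A = F or F = F
A or (A or A) = F or F = F
A implies (A or (A or A)) = F implies F = T
T ∈ {T}.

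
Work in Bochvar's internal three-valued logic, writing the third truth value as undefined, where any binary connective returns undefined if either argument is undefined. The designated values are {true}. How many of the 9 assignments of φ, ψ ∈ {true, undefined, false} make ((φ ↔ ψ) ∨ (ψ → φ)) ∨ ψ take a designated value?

Designated under: (φ=true, ψ=true); (φ=true, ψ=false); (φ=false, ψ=true); (φ=false, ψ=false).

4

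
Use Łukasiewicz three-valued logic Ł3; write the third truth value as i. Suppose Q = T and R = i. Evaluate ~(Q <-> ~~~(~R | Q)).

T

~R = ~i = i
~R | Q = i | T = T
~(~R | Q) = ~T = F
~~(~R | Q) = ~F = T
~~~(~R | Q) = ~T = F
Q <-> ~~~(~R | Q) = T <-> F = F
~(Q <-> ~~~(~R | Q)) = ~F = T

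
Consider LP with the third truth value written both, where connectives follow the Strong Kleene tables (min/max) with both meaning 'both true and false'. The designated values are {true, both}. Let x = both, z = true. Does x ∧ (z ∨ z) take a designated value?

Yes

z ∨ z = true ∨ true = true
x ∧ (z ∨ z) = both ∧ true = both
both ∈ {true, both}.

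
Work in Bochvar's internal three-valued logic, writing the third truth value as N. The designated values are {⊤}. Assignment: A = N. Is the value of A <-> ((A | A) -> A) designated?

A | A = N | N = N
(A | A) -> A = N -> N = N  [any arg is the third value ⇒ result is the third value]
A <-> ((A | A) -> A) = N <-> N = N
N ∉ {⊤}.

No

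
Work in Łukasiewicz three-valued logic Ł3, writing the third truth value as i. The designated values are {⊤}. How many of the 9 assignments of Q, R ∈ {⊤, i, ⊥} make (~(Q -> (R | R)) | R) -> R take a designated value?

Of the 9 assignments, 7 give a value in {⊤}.

7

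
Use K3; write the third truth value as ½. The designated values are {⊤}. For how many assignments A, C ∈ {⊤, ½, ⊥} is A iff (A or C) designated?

Designated under: (A=⊤, C=⊤); (A=⊤, C=½); (A=⊤, C=⊥); (A=⊥, C=⊥).

4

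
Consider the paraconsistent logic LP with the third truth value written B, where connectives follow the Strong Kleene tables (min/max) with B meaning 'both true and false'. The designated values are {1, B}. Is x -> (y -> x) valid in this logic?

Yes

Every assignment of x, y over {1, B, 0} gives a value in {1, B}.
In particular, with x=B, y=B: x -> (y -> x) = B.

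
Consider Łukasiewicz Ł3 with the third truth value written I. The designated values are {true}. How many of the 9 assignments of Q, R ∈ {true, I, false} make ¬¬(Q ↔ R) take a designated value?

3

Designated under: (Q=true, R=true); (Q=I, R=I); (Q=false, R=false).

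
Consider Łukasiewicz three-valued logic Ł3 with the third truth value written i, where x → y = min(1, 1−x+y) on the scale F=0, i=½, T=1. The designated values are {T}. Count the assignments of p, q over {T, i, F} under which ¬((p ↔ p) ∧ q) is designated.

3

Designated under: (p=T, q=F); (p=i, q=F); (p=F, q=F).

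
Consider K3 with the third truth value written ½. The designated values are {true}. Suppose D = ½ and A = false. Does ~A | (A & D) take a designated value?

Yes

~A = ~false = true
A & D = false & ½ = false
~A | (A & D) = true | false = true
true ∈ {true}.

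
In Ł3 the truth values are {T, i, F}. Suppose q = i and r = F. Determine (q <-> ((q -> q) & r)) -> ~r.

q -> q = i -> i = T  [min(1, 1−½+½)]
(q -> q) & r = T & F = F
q <-> ((q -> q) & r) = i <-> F = i
~r = ~F = T
(q <-> ((q -> q) & r)) -> ~r = i -> T = T

T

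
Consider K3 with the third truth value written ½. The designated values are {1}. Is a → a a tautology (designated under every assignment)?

Countermodel: a=½ gives ½, which is not designated.

No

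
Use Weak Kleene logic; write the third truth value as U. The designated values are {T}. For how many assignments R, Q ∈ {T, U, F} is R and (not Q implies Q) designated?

Designated under: (R=T, Q=T).

1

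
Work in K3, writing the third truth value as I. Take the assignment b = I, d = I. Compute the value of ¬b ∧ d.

I

¬b = ¬I = I
¬b ∧ d = I ∧ I = I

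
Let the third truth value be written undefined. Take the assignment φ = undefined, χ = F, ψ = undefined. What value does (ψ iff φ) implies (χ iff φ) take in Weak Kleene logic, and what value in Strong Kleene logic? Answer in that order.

In Weak Kleene logic: ψ iff φ = undefined iff undefined = undefined
χ iff φ = F iff undefined = undefined
(ψ iff φ) implies (χ iff φ) = undefined implies undefined = undefined  [any arg is the third value ⇒ result is the third value]
In Strong Kleene logic: ψ iff φ = undefined iff undefined = undefined
χ iff φ = F iff undefined = undefined
(ψ iff φ) implies (χ iff φ) = undefined implies undefined = undefined  [not undefined or undefined]

undefined; undefined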